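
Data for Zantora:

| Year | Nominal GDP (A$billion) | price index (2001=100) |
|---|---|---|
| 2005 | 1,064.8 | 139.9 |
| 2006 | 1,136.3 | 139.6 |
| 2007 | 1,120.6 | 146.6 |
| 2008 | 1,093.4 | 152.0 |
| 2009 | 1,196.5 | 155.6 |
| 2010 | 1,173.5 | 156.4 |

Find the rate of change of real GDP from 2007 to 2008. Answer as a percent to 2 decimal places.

-5.89%

Real GDP 2007 = 1120.6/1.466 = 764.39.
Real GDP 2008 = 1093.4/1.520 = 719.34.
Change = 719.34/764.39 − 1 = -0.0589.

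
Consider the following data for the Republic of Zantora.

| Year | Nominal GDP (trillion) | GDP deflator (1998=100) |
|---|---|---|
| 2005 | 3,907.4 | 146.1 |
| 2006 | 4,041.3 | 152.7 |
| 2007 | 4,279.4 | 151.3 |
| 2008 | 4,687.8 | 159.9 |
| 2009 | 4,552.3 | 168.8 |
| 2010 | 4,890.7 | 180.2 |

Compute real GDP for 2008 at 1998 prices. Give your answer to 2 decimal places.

Real GDP 2008 = 4687.8 / 1.599 = 2931.71.

2,931.71 trillion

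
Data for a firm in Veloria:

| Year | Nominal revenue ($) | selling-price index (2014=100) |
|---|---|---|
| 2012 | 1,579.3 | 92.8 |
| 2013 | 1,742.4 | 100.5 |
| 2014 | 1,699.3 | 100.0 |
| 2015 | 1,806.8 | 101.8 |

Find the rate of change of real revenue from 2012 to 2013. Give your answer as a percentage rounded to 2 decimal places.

1.87%

Real revenue 2012 = 1579.3/0.928 = 1701.83.
Real revenue 2013 = 1742.4/1.005 = 1733.73.
Change = 1733.73/1701.83 − 1 = 0.0187.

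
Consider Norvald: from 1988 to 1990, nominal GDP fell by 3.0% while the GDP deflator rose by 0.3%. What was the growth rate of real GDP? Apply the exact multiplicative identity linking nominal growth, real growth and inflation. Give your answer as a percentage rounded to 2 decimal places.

-3.29%

(1 + g_nom) = (1 + g_real)(1 + π), so g_real = 0.9700 / 1.0030 − 1 = -0.03290.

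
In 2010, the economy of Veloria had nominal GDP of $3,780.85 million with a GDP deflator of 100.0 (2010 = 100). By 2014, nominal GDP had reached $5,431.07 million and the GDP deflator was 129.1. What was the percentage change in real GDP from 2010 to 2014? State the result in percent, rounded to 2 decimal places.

Deflate each year: 2010 → 3780.85/1.000 = 3780.85; 2014 → 5431.07/1.291 = 4206.87.
So real GDP changed by 4206.87/3780.85 − 1 = 0.1127, i.e. 11.27%.

11.27%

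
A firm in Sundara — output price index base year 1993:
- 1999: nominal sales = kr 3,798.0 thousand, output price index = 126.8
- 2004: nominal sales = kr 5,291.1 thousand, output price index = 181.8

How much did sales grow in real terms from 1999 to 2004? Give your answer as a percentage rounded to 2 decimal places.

Real sales 1999 = 3798.0 / 1.268 = 2995.27.
Real sales 2004 = 5291.1 / 1.818 = 2910.40.
Real growth = 2910.40 / 2995.27 − 1 = -0.0283.

-2.83%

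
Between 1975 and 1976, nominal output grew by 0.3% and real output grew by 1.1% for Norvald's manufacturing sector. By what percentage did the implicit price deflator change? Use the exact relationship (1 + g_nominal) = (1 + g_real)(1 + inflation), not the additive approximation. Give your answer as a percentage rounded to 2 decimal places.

-0.79%

(1 + g_nom) = (1 + g_real)(1 + π), so π = 1.0030 / 1.0110 − 1 = -0.00791.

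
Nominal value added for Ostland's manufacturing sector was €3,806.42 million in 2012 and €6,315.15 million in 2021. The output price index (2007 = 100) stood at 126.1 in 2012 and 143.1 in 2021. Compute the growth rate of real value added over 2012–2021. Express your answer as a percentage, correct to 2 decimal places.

46.20%

Real value added 2012 = 3806.42 / 1.261 = 3018.57.
Real value added 2021 = 6315.15 / 1.431 = 4413.10.
Real growth = 4413.10 / 3018.57 − 1 = 0.4620.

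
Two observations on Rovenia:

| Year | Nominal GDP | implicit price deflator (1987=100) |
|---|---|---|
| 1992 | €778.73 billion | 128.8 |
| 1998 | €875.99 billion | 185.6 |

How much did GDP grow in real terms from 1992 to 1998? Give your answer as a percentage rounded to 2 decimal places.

-21.94%

Real GDP 1992 = 778.73 / 1.288 = 604.60.
Real GDP 1998 = 875.99 / 1.856 = 471.98.
Real growth = 471.98 / 604.60 − 1 = -0.2194.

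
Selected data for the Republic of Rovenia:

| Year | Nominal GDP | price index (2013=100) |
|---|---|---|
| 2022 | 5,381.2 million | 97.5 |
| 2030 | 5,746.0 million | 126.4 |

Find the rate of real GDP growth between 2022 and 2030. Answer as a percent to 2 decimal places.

Deflate each year: 2022 → 5381.2/0.975 = 5519.18; 2030 → 5746.0/1.264 = 4545.89.
So real GDP changed by 4545.89/5519.18 − 1 = -0.1763, i.e. -17.63%.

-17.63%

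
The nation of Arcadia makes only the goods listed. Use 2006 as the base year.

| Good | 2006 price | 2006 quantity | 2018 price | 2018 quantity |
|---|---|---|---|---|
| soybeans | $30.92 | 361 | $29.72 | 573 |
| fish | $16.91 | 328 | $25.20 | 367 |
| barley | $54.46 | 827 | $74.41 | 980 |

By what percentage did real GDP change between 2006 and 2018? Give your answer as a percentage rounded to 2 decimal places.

Real GDP 2006 = Nominal GDP 2006 = 30.92·361 + 16.91·328 + 54.46·827 = 61747.02.
Real GDP 2018 (at 2006 prices) = 30.92·573 + 16.91·367 + 54.46·980 = 77293.93.
Real growth = 77293.93/61747.02 − 1 = 0.2518.

25.18%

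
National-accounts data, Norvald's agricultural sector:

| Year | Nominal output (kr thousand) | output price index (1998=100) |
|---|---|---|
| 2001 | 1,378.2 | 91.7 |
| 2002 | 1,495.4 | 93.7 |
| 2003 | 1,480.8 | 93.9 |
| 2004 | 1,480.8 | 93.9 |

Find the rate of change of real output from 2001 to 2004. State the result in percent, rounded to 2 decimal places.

Real output 2001 = 1378.2/0.917 = 1502.94.
Real output 2004 = 1480.8/0.939 = 1577.00.
Change = 1577.00/1502.94 − 1 = 0.0493.

4.93%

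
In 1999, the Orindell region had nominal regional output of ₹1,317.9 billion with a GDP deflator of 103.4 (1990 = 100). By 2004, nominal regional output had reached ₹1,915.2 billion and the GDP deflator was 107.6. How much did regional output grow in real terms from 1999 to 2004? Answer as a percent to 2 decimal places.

39.65%

Real regional output 1999 = 1317.9 / 1.034 = 1274.56.
Real regional output 2004 = 1915.2 / 1.076 = 1779.93.
Real growth = 1779.93 / 1274.56 − 1 = 0.3965.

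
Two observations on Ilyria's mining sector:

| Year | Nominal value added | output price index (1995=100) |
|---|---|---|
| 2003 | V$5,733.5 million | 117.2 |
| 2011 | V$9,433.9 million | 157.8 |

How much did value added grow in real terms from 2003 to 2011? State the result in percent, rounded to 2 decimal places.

22.21%

Deflate each year: 2003 → 5733.5/1.172 = 4892.06; 2011 → 9433.9/1.578 = 5978.39.
So real value added changed by 5978.39/4892.06 − 1 = 0.2221, i.e. 22.21%.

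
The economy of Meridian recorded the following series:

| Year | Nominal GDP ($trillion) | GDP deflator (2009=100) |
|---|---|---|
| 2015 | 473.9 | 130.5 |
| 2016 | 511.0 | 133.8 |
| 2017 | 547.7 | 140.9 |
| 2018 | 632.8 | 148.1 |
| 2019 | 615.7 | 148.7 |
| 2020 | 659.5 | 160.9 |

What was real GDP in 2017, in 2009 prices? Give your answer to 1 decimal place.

Real GDP 2017 = 547.7 / 1.409 = 388.72.

$388.7 trillion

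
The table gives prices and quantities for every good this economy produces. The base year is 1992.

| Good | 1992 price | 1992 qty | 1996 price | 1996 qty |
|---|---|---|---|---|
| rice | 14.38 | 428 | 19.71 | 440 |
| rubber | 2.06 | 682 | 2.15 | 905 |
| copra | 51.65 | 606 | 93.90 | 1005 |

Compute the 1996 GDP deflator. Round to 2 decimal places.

Nominal GDP 1996 = 19.71·440 + 2.15·905 + 93.90·1005 = 104987.65.
Real GDP 1996 (at 1992 prices) = 14.38·440 + 2.06·905 + 51.65·1005 = 60099.75.
Deflator = Nominal/Real × 100 = 104987.65/60099.75 × 100 = 174.689.

174.69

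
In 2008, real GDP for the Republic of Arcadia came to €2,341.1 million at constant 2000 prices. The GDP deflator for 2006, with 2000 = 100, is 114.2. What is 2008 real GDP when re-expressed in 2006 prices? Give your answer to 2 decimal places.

Real GDP in 2006 prices = Real GDP in 2000 prices × (P_2006/P_2000) = 2341.1 × 1.142 = 2673.54.

€2,673.54 million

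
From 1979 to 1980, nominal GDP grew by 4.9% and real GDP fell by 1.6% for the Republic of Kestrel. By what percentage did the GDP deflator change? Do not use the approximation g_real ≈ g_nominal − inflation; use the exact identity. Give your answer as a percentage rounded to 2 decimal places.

6.61%

(1 + g_nom) = (1 + g_real)(1 + π), so π = 1.0490 / 0.9840 − 1 = 0.06606.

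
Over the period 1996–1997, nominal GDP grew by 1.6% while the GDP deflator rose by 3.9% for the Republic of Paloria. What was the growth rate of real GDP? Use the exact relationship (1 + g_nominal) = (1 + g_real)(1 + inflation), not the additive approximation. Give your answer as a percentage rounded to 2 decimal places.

-2.21%

(1 + g_nom) = (1 + g_real)(1 + π), so g_real = 1.0160 / 1.0390 − 1 = -0.02214.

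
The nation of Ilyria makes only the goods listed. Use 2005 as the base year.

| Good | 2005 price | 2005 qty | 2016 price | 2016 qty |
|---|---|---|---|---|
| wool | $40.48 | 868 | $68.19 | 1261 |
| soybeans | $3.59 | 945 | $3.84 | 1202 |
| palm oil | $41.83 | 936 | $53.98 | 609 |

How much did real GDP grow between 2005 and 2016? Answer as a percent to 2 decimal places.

4.06%

Real GDP 2005 = Nominal GDP 2005 = 40.48·868 + 3.59·945 + 41.83·936 = 77682.07.
Real GDP 2016 (at 2005 prices) = 40.48·1261 + 3.59·1202 + 41.83·609 = 80834.93.
Real growth = 80834.93/77682.07 − 1 = 0.0406.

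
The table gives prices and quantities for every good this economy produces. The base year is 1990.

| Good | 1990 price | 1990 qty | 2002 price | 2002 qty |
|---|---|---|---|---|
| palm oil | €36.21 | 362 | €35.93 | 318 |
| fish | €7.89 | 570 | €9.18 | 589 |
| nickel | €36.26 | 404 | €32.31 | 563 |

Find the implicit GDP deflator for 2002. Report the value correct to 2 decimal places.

95.75

Nominal GDP 2002 = 35.93·318 + 9.18·589 + 32.31·563 = 35023.29.
Real GDP 2002 (at 1990 prices) = 36.21·318 + 7.89·589 + 36.26·563 = 36576.37.
Deflator = Nominal/Real × 100 = 35023.29/36576.37 × 100 = 95.754.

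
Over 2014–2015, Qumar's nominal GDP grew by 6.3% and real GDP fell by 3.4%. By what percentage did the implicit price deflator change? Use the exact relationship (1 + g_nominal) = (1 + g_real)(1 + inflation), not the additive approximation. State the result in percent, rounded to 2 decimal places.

(1 + g_nom) = (1 + g_real)(1 + π), so π = 1.0630 / 0.9660 − 1 = 0.10041.

10.04%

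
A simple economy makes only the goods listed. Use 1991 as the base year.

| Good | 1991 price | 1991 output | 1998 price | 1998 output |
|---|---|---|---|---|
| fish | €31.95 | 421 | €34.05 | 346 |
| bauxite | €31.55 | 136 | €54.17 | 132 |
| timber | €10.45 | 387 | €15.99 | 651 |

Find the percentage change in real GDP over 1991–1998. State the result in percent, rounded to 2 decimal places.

1.08%

Real GDP 1991 = Nominal GDP 1991 = 31.95·421 + 31.55·136 + 10.45·387 = 21785.90.
Real GDP 1998 (at 1991 prices) = 31.95·346 + 31.55·132 + 10.45·651 = 22022.25.
Real growth = 22022.25/21785.90 − 1 = 0.0108.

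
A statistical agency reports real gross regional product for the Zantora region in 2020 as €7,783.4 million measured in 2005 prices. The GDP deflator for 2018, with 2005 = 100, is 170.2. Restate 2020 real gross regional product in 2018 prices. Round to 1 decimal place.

€13,247.3 million

Real gross regional product in 2018 prices = Real gross regional product in 2005 prices × (P_2018/P_2005) = 7783.4 × 1.702 = 13247.35.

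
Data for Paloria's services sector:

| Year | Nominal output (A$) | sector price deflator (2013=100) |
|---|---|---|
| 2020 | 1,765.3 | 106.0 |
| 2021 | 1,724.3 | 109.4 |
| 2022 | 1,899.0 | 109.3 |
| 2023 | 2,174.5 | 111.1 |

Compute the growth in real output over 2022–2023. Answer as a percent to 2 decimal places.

Real output 2022 = 1899.0/1.093 = 1737.42.
Real output 2023 = 2174.5/1.111 = 1957.25.
Change = 1957.25/1737.42 − 1 = 0.1265.

12.65%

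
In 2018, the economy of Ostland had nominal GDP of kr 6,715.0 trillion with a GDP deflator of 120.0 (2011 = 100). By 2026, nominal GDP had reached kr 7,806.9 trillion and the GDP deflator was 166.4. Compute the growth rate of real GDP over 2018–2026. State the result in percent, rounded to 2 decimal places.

Real GDP 2018 = 6715.0 / 1.200 = 5595.83.
Real GDP 2026 = 7806.9 / 1.664 = 4691.65.
Real growth = 4691.65 / 5595.83 − 1 = -0.1616.

-16.16%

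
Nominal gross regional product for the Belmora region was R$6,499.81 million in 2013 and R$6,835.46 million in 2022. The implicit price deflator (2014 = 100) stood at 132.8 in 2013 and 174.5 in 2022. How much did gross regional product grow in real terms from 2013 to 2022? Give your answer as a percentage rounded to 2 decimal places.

Real gross regional product 2013 = 6499.81 / 1.328 = 4894.44.
Real gross regional product 2022 = 6835.46 / 1.745 = 3917.17.
Real growth = 3917.17 / 4894.44 − 1 = -0.1997.

-19.97%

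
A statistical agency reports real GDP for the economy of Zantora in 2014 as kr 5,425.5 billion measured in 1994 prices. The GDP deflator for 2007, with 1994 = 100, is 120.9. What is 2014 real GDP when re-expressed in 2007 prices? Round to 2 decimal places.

kr 6,559.43 billion

Real GDP in 2007 prices = Real GDP in 1994 prices × (P_2007/P_1994) = 5425.5 × 1.209 = 6559.43.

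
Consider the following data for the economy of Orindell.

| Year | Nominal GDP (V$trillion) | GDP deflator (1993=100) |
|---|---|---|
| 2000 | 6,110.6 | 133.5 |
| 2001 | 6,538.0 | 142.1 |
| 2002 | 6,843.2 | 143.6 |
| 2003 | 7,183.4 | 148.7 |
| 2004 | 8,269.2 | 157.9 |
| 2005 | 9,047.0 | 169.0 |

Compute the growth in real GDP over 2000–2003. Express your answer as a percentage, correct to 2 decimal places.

Real GDP 2000 = 6110.6/1.335 = 4577.23.
Real GDP 2003 = 7183.4/1.487 = 4830.80.
Change = 4830.80/4577.23 − 1 = 0.0554.

5.54%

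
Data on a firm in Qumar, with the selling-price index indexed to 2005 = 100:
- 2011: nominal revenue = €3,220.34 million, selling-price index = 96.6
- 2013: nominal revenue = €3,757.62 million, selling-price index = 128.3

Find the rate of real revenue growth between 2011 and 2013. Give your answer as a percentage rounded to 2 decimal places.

-12.15%

Deflate each year: 2011 → 3220.34/0.966 = 3333.69; 2013 → 3757.62/1.283 = 2928.78.
So real revenue changed by 2928.78/3333.69 − 1 = -0.1215, i.e. -12.15%.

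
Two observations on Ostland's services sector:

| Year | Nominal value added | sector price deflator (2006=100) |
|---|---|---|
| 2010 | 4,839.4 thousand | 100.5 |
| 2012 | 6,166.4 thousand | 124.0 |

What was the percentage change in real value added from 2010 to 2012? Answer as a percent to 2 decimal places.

Real value added 2010 = 4839.4 / 1.005 = 4815.32.
Real value added 2012 = 6166.4 / 1.240 = 4972.90.
Real growth = 4972.90 / 4815.32 − 1 = 0.0327.

3.27%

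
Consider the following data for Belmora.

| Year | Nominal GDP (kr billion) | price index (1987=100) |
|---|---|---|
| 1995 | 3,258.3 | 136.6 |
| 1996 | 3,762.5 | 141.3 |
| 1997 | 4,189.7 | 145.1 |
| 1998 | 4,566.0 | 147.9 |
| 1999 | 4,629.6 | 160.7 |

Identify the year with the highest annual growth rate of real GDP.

1996: real = 3762.5/1.413 = 2662.77; growth vs 1995 (2385.29) = 11.63%.
1997: real = 4189.7/1.451 = 2887.46; growth vs 1996 (2662.77) = 8.44%.
1998: real = 4566.0/1.479 = 3087.22; growth vs 1997 (2887.46) = 6.92%.
1999: real = 4629.6/1.607 = 2880.90; growth vs 1998 (3087.22) = -6.68%.

1996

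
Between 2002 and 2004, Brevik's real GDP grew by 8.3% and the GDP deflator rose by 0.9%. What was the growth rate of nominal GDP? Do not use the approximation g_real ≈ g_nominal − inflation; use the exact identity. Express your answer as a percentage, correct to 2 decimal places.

9.27%

(1 + g_nom) = (1 + g_real)(1 + π) = 1.0830 × 1.0090 = 1.09275.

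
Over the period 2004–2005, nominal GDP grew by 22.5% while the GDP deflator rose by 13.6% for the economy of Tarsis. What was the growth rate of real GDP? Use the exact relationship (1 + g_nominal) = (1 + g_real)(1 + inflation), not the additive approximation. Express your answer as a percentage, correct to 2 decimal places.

(1 + g_nom) = (1 + g_real)(1 + π), so g_real = 1.2250 / 1.1360 − 1 = 0.07835.

7.83%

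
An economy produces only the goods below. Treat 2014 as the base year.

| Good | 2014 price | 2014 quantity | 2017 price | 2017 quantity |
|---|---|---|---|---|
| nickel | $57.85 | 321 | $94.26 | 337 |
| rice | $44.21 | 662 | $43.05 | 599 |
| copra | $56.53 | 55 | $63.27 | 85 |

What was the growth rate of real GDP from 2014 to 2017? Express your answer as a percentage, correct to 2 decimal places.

-0.32%

Real GDP 2014 = Nominal GDP 2014 = 57.85·321 + 44.21·662 + 56.53·55 = 50946.02.
Real GDP 2017 (at 2014 prices) = 57.85·337 + 44.21·599 + 56.53·85 = 50782.29.
Real growth = 50782.29/50946.02 − 1 = -0.0032.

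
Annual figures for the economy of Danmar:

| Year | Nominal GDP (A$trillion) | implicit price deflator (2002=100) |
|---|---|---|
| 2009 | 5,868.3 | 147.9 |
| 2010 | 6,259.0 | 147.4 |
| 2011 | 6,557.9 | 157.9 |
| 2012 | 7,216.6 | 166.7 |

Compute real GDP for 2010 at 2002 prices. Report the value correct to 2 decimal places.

Real GDP 2010 = 6259.0 / 1.474 = 4246.27.

A$4,246.27 trillion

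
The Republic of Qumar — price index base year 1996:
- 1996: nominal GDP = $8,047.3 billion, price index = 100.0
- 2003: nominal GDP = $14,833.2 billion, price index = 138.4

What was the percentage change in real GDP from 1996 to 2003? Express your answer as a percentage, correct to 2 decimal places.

Real GDP 1996 = 8047.3 / 1.000 = 8047.30.
Real GDP 2003 = 14833.2 / 1.384 = 10717.63.
Real growth = 10717.63 / 8047.30 − 1 = 0.3318.

33.18%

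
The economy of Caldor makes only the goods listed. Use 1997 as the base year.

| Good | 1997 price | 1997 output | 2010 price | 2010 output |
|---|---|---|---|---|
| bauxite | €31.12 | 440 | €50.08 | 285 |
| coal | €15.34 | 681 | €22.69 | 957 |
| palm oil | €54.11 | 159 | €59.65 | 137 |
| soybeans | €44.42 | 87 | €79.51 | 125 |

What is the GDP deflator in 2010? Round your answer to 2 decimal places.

148.15

Nominal GDP 2010 = 50.08·285 + 22.69·957 + 59.65·137 + 79.51·125 = 54097.93.
Real GDP 2010 (at 1997 prices) = 31.12·285 + 15.34·957 + 54.11·137 + 44.42·125 = 36515.15.
Deflator = Nominal/Real × 100 = 54097.93/36515.15 × 100 = 148.152.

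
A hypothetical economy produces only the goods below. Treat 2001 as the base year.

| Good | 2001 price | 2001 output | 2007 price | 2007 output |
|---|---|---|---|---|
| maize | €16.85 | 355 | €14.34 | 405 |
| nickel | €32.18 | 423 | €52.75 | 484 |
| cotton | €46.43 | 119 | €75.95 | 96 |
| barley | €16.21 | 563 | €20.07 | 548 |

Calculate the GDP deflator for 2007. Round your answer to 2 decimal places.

Nominal GDP 2007 = 14.34·405 + 52.75·484 + 75.95·96 + 20.07·548 = 49628.26.
Real GDP 2007 (at 2001 prices) = 16.85·405 + 32.18·484 + 46.43·96 + 16.21·548 = 35739.73.
Deflator = Nominal/Real × 100 = 49628.26/35739.73 × 100 = 138.860.

138.86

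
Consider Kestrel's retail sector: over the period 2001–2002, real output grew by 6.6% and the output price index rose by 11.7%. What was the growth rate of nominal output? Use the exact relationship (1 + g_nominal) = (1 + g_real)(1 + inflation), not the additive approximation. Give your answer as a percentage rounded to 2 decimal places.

(1 + g_nom) = (1 + g_real)(1 + π) = 1.0660 × 1.1170 = 1.19072.

19.07%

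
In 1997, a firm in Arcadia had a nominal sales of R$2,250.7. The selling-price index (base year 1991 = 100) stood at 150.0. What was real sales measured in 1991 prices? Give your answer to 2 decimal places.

Real sales = Nominal / (selling-price index/100) = 2250.7 / 1.500 = 1500.47.

R$1,500.47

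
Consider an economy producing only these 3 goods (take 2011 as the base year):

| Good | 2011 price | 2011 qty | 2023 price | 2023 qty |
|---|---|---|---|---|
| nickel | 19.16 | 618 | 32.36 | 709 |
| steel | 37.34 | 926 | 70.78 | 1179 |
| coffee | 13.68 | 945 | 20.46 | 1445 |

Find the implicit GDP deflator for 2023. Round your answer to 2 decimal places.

Nominal GDP 2023 = 32.36·709 + 70.78·1179 + 20.46·1445 = 135957.56.
Real GDP 2023 (at 2011 prices) = 19.16·709 + 37.34·1179 + 13.68·1445 = 77375.90.
Deflator = Nominal/Real × 100 = 135957.56/77375.90 × 100 = 175.710.

175.71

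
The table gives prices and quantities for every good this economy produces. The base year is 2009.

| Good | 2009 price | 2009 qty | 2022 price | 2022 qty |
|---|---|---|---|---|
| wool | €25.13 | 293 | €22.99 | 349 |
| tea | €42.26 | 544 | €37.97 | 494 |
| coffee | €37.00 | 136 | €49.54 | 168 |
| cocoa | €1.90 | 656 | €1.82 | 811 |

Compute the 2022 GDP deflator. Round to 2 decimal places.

Nominal GDP 2022 = 22.99·349 + 37.97·494 + 49.54·168 + 1.82·811 = 36579.43.
Real GDP 2022 (at 2009 prices) = 25.13·349 + 42.26·494 + 37.00·168 + 1.90·811 = 37403.71.
Deflator = Nominal/Real × 100 = 36579.43/37403.71 × 100 = 97.796.

97.80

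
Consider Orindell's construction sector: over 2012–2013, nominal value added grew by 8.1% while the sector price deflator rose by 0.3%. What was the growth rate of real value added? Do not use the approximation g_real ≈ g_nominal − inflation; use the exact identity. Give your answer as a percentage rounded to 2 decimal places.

(1 + g_nom) = (1 + g_real)(1 + π), so g_real = 1.0810 / 1.0030 − 1 = 0.07777.

7.78%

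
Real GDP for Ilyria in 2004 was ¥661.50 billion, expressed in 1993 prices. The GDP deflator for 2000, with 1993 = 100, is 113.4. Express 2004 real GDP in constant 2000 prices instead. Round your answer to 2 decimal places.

Real GDP in 2000 prices = Real GDP in 1993 prices × (P_2000/P_1993) = 661.50 × 1.134 = 750.14.

¥750.14 billion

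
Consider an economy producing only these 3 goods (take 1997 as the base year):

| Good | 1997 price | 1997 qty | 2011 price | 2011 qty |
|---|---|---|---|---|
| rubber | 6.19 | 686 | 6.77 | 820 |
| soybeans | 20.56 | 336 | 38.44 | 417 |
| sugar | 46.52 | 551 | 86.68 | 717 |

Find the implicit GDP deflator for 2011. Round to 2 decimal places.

178.13

Nominal GDP 2011 = 6.77·820 + 38.44·417 + 86.68·717 = 83730.44.
Real GDP 2011 (at 1997 prices) = 6.19·820 + 20.56·417 + 46.52·717 = 47004.16.
Deflator = Nominal/Real × 100 = 83730.44/47004.16 × 100 = 178.134.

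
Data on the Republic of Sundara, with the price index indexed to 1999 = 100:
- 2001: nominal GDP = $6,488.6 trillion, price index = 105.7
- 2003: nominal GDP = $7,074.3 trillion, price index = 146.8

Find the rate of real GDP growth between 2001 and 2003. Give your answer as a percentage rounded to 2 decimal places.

-21.50%

Real GDP 2001 = 6488.6 / 1.057 = 6138.69.
Real GDP 2003 = 7074.3 / 1.468 = 4819.01.
Real growth = 4819.01 / 6138.69 − 1 = -0.2150.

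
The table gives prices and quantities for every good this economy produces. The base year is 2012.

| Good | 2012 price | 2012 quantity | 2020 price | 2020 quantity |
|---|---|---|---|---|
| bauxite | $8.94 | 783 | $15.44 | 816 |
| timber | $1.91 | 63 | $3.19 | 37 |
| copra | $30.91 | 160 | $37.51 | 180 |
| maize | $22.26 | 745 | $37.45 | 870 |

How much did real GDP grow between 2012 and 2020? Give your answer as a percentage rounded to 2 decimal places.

Real GDP 2012 = Nominal GDP 2012 = 8.94·783 + 1.91·63 + 30.91·160 + 22.26·745 = 28649.65.
Real GDP 2020 (at 2012 prices) = 8.94·816 + 1.91·37 + 30.91·180 + 22.26·870 = 32295.71.
Real growth = 32295.71/28649.65 − 1 = 0.1273.

12.73%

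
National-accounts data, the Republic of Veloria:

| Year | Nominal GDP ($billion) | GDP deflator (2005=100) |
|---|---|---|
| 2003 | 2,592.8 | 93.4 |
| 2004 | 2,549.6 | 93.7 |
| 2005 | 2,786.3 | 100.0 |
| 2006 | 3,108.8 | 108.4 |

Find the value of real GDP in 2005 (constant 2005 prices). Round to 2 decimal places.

$2,786.30 billion

Real GDP 2005 = 2786.3 / 1.000 = 2786.30.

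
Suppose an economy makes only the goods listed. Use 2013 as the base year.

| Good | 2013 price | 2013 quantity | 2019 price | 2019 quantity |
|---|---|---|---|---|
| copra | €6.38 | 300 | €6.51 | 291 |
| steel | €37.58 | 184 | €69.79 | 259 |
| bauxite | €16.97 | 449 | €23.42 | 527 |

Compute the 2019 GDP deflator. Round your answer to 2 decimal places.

Nominal GDP 2019 = 6.51·291 + 69.79·259 + 23.42·527 = 32312.36.
Real GDP 2019 (at 2013 prices) = 6.38·291 + 37.58·259 + 16.97·527 = 20532.99.
Deflator = Nominal/Real × 100 = 32312.36/20532.99 × 100 = 157.368.

157.37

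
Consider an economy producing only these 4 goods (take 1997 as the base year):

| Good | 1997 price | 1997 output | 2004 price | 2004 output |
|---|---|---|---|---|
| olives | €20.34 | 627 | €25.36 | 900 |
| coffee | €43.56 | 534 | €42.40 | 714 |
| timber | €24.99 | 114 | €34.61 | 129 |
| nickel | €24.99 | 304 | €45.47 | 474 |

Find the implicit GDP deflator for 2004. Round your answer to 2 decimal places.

Nominal GDP 2004 = 25.36·900 + 42.40·714 + 34.61·129 + 45.47·474 = 79115.07.
Real GDP 2004 (at 1997 prices) = 20.34·900 + 43.56·714 + 24.99·129 + 24.99·474 = 64476.81.
Deflator = Nominal/Real × 100 = 79115.07/64476.81 × 100 = 122.703.

122.70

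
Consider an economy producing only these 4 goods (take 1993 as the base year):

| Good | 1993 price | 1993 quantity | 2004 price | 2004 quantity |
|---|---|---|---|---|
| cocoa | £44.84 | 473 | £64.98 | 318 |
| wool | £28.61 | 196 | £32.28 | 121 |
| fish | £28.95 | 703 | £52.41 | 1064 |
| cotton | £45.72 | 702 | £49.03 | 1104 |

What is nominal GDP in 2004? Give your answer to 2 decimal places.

£134462.88

Nominal GDP 2004 = Σ (p_2004 × q_2004) = 64.98·318 + 32.28·121 + 52.41·1064 + 49.03·1104 = 134462.88.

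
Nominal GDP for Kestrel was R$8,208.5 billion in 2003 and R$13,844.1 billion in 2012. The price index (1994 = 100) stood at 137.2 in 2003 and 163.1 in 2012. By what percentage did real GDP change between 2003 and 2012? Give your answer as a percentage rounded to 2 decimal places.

Real GDP 2003 = 8208.5 / 1.372 = 5982.87.
Real GDP 2012 = 13844.1 / 1.631 = 8488.11.
Real growth = 8488.11 / 5982.87 − 1 = 0.4187.

41.87%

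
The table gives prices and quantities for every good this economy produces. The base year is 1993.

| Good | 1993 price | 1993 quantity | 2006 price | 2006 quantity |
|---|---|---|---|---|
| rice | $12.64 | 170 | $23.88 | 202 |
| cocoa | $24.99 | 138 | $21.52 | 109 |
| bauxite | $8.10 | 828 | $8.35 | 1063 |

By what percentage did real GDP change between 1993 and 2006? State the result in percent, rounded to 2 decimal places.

Real GDP 1993 = Nominal GDP 1993 = 12.64·170 + 24.99·138 + 8.10·828 = 12304.22.
Real GDP 2006 (at 1993 prices) = 12.64·202 + 24.99·109 + 8.10·1063 = 13887.49.
Real growth = 13887.49/12304.22 − 1 = 0.1287.

12.87%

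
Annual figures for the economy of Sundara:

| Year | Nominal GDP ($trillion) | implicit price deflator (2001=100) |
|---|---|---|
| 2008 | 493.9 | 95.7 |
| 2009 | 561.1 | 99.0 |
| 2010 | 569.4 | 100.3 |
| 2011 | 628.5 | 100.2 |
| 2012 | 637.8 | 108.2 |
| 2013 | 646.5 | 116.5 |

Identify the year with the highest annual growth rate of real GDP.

2011

2009: real = 561.1/0.990 = 566.77; growth vs 2008 (516.09) = 9.82%.
2010: real = 569.4/1.003 = 567.70; growth vs 2009 (566.77) = 0.16%.
2011: real = 628.5/1.002 = 627.25; growth vs 2010 (567.70) = 10.49%.
2012: real = 637.8/1.082 = 589.46; growth vs 2011 (627.25) = -6.02%.
2013: real = 646.5/1.165 = 554.94; growth vs 2012 (589.46) = -5.86%.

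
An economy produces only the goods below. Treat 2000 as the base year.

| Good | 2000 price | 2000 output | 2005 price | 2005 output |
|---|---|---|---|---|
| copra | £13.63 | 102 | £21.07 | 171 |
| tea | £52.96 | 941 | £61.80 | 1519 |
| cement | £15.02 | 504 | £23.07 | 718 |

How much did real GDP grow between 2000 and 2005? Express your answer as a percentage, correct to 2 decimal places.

Real GDP 2000 = Nominal GDP 2000 = 13.63·102 + 52.96·941 + 15.02·504 = 58795.70.
Real GDP 2005 (at 2000 prices) = 13.63·171 + 52.96·1519 + 15.02·718 = 93561.33.
Real growth = 93561.33/58795.70 − 1 = 0.5913.

59.13%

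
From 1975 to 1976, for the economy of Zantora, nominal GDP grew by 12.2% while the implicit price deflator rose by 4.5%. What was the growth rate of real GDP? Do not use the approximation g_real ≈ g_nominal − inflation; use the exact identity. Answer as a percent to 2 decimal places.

(1 + g_nom) = (1 + g_real)(1 + π), so g_real = 1.1220 / 1.0450 − 1 = 0.07368.

7.37%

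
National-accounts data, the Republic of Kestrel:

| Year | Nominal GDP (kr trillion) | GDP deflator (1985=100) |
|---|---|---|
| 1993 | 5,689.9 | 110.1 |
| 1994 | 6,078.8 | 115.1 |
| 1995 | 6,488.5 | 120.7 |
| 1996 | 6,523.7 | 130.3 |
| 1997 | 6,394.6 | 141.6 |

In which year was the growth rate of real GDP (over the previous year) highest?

1994: real = 6078.8/1.151 = 5281.32; growth vs 1993 (5167.94) = 2.19%.
1995: real = 6488.5/1.207 = 5375.72; growth vs 1994 (5281.32) = 1.79%.
1996: real = 6523.7/1.303 = 5006.68; growth vs 1995 (5375.72) = -6.86%.
1997: real = 6394.6/1.416 = 4515.96; growth vs 1996 (5006.68) = -9.80%.

1994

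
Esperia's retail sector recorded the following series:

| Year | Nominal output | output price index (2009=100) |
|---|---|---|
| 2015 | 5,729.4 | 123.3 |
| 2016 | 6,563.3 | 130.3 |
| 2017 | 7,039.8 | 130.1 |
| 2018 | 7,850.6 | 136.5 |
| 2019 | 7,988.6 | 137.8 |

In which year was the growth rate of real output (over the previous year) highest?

2016

2016: real = 6563.3/1.303 = 5037.07; growth vs 2015 (4646.72) = 8.40%.
2017: real = 7039.8/1.301 = 5411.07; growth vs 2016 (5037.07) = 7.42%.
2018: real = 7850.6/1.365 = 5751.36; growth vs 2017 (5411.07) = 6.29%.
2019: real = 7988.6/1.378 = 5797.24; growth vs 2018 (5751.36) = 0.80%.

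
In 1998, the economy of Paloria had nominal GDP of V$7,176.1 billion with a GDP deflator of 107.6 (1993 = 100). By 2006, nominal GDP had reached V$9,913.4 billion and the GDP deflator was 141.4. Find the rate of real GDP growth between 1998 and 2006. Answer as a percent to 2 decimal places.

5.12%

Deflate each year: 1998 → 7176.1/1.076 = 6669.24; 2006 → 9913.4/1.414 = 7010.89.
So real GDP changed by 7010.89/6669.24 − 1 = 0.0512, i.e. 5.12%.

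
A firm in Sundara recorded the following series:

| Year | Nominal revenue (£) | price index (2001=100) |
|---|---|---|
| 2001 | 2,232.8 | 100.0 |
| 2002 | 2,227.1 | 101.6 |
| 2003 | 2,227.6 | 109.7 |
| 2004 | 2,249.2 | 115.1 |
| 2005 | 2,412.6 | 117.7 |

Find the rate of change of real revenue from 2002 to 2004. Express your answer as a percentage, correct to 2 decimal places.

-10.85%

Real revenue 2002 = 2227.1/1.016 = 2192.03.
Real revenue 2004 = 2249.2/1.151 = 1954.13.
Change = 1954.13/2192.03 − 1 = -0.1085.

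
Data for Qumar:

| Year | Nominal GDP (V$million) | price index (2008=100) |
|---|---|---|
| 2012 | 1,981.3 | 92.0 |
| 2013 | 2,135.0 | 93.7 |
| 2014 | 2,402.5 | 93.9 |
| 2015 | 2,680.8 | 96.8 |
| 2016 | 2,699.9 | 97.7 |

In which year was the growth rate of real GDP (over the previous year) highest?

2014

2013: real = 2135.0/0.937 = 2278.55; growth vs 2012 (2153.59) = 5.80%.
2014: real = 2402.5/0.939 = 2558.57; growth vs 2013 (2278.55) = 12.29%.
2015: real = 2680.8/0.968 = 2769.42; growth vs 2014 (2558.57) = 8.24%.
2016: real = 2699.9/0.977 = 2763.46; growth vs 2015 (2769.42) = -0.22%.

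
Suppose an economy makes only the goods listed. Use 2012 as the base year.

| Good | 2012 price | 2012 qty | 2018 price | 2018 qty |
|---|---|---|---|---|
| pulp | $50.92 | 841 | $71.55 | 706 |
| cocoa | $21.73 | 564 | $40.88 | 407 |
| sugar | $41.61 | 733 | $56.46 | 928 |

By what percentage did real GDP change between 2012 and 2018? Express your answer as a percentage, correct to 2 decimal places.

Real GDP 2012 = Nominal GDP 2012 = 50.92·841 + 21.73·564 + 41.61·733 = 85579.57.
Real GDP 2018 (at 2012 prices) = 50.92·706 + 21.73·407 + 41.61·928 = 83407.71.
Real growth = 83407.71/85579.57 − 1 = -0.0254.

-2.54%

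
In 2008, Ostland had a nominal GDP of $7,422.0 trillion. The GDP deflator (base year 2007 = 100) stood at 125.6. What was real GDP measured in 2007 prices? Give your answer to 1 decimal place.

Real GDP = Nominal / (GDP deflator/100) = 7422.0 / 1.256 = 5909.24.

$5,909.2 trillion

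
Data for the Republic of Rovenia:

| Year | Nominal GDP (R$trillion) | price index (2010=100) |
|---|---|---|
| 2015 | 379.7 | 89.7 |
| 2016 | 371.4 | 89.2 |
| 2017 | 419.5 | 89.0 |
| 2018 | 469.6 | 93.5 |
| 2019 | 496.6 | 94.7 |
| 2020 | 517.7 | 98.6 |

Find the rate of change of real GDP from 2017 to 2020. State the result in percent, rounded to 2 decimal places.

Real GDP 2017 = 419.5/0.890 = 471.35.
Real GDP 2020 = 517.7/0.986 = 525.05.
Change = 525.05/471.35 − 1 = 0.1139.

11.39%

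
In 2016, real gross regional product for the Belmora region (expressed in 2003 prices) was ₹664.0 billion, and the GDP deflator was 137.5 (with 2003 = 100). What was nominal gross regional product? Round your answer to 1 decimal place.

₹913.0 billion

Nominal gross regional product = Real × (GDP deflator/100) = 664.0 × 1.375 = 913.00.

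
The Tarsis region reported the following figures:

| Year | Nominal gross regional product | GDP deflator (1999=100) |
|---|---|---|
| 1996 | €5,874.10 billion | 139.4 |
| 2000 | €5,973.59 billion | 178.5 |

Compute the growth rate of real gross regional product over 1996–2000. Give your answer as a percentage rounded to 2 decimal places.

Real gross regional product 1996 = 5874.10 / 1.394 = 4213.85.
Real gross regional product 2000 = 5973.59 / 1.785 = 3346.55.
Real growth = 3346.55 / 4213.85 − 1 = -0.2058.

-20.58%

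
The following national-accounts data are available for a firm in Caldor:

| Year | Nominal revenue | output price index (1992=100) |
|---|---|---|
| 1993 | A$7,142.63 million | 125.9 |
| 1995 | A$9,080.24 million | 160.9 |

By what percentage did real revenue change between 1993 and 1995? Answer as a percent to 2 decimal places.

-0.53%

Real revenue 1993 = 7142.63 / 1.259 = 5673.26.
Real revenue 1995 = 9080.24 / 1.609 = 5643.41.
Real growth = 5643.41 / 5673.26 − 1 = -0.0053.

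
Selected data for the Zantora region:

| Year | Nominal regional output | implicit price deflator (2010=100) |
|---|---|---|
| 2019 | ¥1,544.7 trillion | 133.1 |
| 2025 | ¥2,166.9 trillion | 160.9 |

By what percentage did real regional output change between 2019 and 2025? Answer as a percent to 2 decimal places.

Deflate each year: 2019 → 1544.7/1.331 = 1160.56; 2025 → 2166.9/1.609 = 1346.74.
So real regional output changed by 1346.74/1160.56 − 1 = 0.1604, i.e. 16.04%.

16.04%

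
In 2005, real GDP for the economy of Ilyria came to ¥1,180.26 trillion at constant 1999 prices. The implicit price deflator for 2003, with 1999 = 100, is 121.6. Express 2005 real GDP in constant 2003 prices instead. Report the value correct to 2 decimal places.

Real GDP in 2003 prices = Real GDP in 1999 prices × (P_2003/P_1999) = 1180.26 × 1.216 = 1435.20.

¥1,435.20 trillion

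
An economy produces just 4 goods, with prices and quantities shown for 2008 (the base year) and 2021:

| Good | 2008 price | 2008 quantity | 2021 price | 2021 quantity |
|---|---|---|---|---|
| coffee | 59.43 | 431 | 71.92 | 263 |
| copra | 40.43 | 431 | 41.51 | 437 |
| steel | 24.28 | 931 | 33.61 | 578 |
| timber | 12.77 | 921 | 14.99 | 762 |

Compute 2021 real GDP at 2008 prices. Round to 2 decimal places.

57062.58

Real GDP 2021 = Σ (p_2008 × q_2021) = 59.43·263 + 40.43·437 + 24.28·578 + 12.77·762 = 57062.58.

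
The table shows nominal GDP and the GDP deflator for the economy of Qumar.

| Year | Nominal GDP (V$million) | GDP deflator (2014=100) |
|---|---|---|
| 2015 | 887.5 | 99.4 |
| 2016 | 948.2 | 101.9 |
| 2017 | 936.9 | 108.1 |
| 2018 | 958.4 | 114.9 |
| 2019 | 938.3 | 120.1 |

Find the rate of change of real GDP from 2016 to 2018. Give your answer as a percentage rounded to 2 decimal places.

-10.36%

Real GDP 2016 = 948.2/1.019 = 930.52.
Real GDP 2018 = 958.4/1.149 = 834.12.
Change = 834.12/930.52 − 1 = -0.1036.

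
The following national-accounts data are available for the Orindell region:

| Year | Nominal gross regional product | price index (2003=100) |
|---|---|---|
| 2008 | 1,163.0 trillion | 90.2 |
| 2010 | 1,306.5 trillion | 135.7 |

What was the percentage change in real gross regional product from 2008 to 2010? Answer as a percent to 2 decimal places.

-25.33%

Deflate each year: 2008 → 1163.0/0.902 = 1289.36; 2010 → 1306.5/1.357 = 962.79.
So real gross regional product changed by 962.79/1289.36 − 1 = -0.2533, i.e. -25.33%.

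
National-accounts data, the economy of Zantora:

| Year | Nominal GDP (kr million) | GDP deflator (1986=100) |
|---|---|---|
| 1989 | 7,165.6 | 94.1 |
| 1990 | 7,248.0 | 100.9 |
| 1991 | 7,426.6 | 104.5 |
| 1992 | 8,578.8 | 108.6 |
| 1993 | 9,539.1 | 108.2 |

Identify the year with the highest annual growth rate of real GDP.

1993

1990: real = 7248.0/1.009 = 7183.35; growth vs 1989 (7614.88) = -5.67%.
1991: real = 7426.6/1.045 = 7106.79; growth vs 1990 (7183.35) = -1.07%.
1992: real = 8578.8/1.086 = 7899.45; growth vs 1991 (7106.79) = 11.15%.
1993: real = 9539.1/1.082 = 8816.17; growth vs 1992 (7899.45) = 11.60%.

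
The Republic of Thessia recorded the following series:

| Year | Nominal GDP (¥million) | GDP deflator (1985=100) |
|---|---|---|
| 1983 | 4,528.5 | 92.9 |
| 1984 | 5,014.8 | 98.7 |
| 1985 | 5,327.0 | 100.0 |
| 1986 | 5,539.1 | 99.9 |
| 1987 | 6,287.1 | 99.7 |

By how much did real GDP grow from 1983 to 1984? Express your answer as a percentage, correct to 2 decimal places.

Real GDP 1983 = 4528.5/0.929 = 4874.60.
Real GDP 1984 = 5014.8/0.987 = 5080.85.
Change = 5080.85/4874.60 − 1 = 0.0423.

4.23%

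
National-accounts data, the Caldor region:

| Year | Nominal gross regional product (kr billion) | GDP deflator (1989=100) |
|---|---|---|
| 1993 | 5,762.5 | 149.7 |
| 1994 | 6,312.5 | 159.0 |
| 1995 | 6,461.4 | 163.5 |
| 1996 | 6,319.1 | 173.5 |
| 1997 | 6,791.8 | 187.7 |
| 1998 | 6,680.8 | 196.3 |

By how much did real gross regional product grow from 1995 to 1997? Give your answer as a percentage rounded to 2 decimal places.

-8.44%

Real gross regional product 1995 = 6461.4/1.635 = 3951.93.
Real gross regional product 1997 = 6791.8/1.877 = 3618.43.
Change = 3618.43/3951.93 − 1 = -0.0844.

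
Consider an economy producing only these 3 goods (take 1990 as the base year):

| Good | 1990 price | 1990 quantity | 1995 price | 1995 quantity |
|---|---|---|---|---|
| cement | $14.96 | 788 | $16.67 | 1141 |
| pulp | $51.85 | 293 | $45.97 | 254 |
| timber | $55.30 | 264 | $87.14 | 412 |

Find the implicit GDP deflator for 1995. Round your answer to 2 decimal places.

Nominal GDP 1995 = 16.67·1141 + 45.97·254 + 87.14·412 = 66598.53.
Real GDP 1995 (at 1990 prices) = 14.96·1141 + 51.85·254 + 55.30·412 = 53022.86.
Deflator = Nominal/Real × 100 = 66598.53/53022.86 × 100 = 125.603.

125.60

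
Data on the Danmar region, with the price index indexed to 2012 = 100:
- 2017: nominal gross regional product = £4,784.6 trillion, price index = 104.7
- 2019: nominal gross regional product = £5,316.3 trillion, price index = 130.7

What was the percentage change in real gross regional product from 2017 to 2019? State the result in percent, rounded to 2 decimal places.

-10.99%

Deflate each year: 2017 → 4784.6/1.047 = 4569.82; 2019 → 5316.3/1.307 = 4067.56.
So real gross regional product changed by 4067.56/4569.82 − 1 = -0.1099, i.e. -10.99%.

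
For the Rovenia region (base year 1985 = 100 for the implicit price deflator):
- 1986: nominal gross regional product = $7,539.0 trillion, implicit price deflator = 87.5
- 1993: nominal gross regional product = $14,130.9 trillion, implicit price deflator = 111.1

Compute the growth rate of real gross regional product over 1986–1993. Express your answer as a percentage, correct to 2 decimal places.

47.62%

Deflate each year: 1986 → 7539.0/0.875 = 8616.00; 1993 → 14130.9/1.111 = 12719.08.
So real gross regional product changed by 12719.08/8616.00 − 1 = 0.4762, i.e. 47.62%.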